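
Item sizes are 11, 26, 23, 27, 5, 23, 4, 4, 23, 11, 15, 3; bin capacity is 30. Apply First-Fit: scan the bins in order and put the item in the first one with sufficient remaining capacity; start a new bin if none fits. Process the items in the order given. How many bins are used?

Put 11 in bin 1; 19 remain.
Put 26 in bin 2; 4 remain.
Put 23 in bin 3; 7 remain.
Put 27 in bin 4; 3 remain.
Put 5 in bin 1; 14 remain.
Put 23 in bin 5; 7 remain.
Put 4 in bin 1; 10 remain.
Put 4 in bin 1; 6 remain.
Put 23 in bin 6; 7 remain.
Put 11 in bin 7; 19 remain.
Put 15 in bin 7; 4 remain.
Put 3 in bin 1; 3 remain.
Final bins: [11,5,4,4,3] [26] [23] [27] [23] [23] [11,15].

7 bins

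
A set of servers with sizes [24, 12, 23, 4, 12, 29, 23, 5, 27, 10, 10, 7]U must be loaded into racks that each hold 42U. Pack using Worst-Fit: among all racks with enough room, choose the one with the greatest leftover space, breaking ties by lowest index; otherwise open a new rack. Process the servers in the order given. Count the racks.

5 racks

24U → rack 1 (remaining 18U)
12U → rack 1 (remaining 6U)
23U → rack 2 (remaining 19U)
4U → rack 2 (remaining 15U)
12U → rack 2 (remaining 3U)
29U → rack 3 (remaining 13U)
23U → rack 4 (remaining 19U)
5U → rack 4 (remaining 14U)
27U → rack 5 (remaining 15U)
10U → rack 5 (remaining 5U)
10U → rack 4 (remaining 4U)
7U → rack 3 (remaining 6U)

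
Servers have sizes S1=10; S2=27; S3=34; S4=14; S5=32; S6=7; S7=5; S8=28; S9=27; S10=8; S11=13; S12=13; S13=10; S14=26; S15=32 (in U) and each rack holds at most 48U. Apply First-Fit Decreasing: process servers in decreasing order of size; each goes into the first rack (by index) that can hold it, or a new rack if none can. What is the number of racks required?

Sorted descending: 34, 32, 32, 28, 27, 27, 26, 14, 13, 13, 10, 10, 8, 7, 5.
Put 34U in rack 1; 14U remain.
Put 32U in rack 2; 16U remain.
Put 32U in rack 3; 16U remain.
Put 28U in rack 4; 20U remain.
Put 27U in rack 5; 21U remain.
Put 27U in rack 6; 21U remain.
Put 26U in rack 7; 22U remain.
Put 14U in rack 1; 0U remain.
Put 13U in rack 2; 3U remain.
Put 13U in rack 3; 3U remain.
Put 10U in rack 4; 10U remain.
Put 10U in rack 4; 0U remain.
Put 8U in rack 5; 13U remain.
Put 7U in rack 5; 6U remain.
Put 5U in rack 5; 1U remain.

7 racks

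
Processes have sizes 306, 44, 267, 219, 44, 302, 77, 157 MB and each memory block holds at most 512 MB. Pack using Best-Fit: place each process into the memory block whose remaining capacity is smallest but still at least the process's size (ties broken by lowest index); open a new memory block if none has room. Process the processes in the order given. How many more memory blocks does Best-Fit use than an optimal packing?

Best-Fit: [306,44,44,77] [267,219] [302,157] → 3 memory blocks.
Total size 1416 MB; any packing needs at least ⌈1416/512⌉ = 3 memory blocks.
So 3 is already optimal.

0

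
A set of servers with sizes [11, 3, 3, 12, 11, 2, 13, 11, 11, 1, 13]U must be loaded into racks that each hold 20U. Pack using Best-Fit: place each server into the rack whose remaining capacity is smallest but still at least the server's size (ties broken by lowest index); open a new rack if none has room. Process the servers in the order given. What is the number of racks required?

rack 1: place 11U, 9U left
rack 1: place 3U, 6U left
rack 1: place 3U, 3U left
rack 2: place 12U, 8U left
rack 3: place 11U, 9U left
rack 1: place 2U, 1U left
rack 4: place 13U, 7U left
rack 5: place 11U, 9U left
rack 6: place 11U, 9U left
rack 1: place 1U, 0U left
rack 7: place 13U, 7U left

7 racks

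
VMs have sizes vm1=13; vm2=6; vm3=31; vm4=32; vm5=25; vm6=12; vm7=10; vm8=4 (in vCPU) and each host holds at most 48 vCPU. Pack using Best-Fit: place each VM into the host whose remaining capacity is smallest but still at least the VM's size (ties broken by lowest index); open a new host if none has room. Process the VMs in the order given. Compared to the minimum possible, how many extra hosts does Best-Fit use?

0

Best-Fit: [13,6,25,4] [31,10] [32,12] → 3 hosts.
Total size 133 vCPU; any packing needs at least ⌈133/48⌉ = 3 hosts.
So 3 is already optimal.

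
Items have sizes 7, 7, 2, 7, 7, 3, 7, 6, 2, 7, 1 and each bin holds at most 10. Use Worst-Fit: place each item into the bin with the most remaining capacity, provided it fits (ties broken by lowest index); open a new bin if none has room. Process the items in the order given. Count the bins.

bin 1: place 7, 3 left
bin 2: place 7, 3 left
bin 1: place 2, 1 left
bin 3: place 7, 3 left
bin 4: place 7, 3 left
bin 2: place 3, 0 left
bin 5: place 7, 3 left
bin 6: place 6, 4 left
bin 6: place 2, 2 left
bin 7: place 7, 3 left
bin 3: place 1, 2 left

7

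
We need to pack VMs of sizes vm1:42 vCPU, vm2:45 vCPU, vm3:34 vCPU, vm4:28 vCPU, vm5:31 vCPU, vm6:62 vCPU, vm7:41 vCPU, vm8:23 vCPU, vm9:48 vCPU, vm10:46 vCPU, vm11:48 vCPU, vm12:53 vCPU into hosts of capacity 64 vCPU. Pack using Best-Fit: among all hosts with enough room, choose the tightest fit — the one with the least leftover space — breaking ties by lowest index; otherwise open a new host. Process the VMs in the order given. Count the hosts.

host 1: place vm1 (42 vCPU), 22 vCPU left
host 2: place vm2 (45 vCPU), 19 vCPU left
host 3: place vm3 (34 vCPU), 30 vCPU left
host 3: place vm4 (28 vCPU), 2 vCPU left
host 4: place vm5 (31 vCPU), 33 vCPU left
host 5: place vm6 (62 vCPU), 2 vCPU left
host 6: place vm7 (41 vCPU), 23 vCPU left
host 6: place vm8 (23 vCPU), 0 vCPU left
host 7: place vm9 (48 vCPU), 16 vCPU left
host 8: place vm10 (46 vCPU), 18 vCPU left
host 9: place vm11 (48 vCPU), 16 vCPU left
host 10: place vm12 (53 vCPU), 11 vCPU left
Final hosts: [42] [45] [34,28] [31] [62] [41,23] [48] [46] [48] [53].

10 hosts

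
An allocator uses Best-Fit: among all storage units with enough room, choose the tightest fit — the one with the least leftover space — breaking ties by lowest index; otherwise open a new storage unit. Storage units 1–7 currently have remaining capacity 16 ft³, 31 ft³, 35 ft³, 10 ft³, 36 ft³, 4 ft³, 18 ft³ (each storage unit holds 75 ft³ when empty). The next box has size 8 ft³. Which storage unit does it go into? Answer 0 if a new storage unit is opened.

Storage units with room: storage unit 1 (16 ft³), storage unit 2 (31 ft³), storage unit 3 (35 ft³), storage unit 4 (10 ft³), storage unit 5 (36 ft³), storage unit 7 (18 ft³).
Tightest fit is storage unit 4 with 10 ft³ free.

4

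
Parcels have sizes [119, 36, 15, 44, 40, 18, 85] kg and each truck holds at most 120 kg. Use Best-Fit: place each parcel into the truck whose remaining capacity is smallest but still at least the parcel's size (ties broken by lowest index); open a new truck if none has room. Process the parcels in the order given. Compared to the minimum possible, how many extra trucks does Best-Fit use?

Best-Fit: [119] [36,15,44,18] [40] [85] → 4 trucks.
Total size 357 kg; any packing needs at least ⌈357/120⌉ = 3 trucks.
An optimal packing achieves that bound: [119] [85,18,15] [44,40,36] → 3 trucks.
Excess: 4 − 3 = 1.

1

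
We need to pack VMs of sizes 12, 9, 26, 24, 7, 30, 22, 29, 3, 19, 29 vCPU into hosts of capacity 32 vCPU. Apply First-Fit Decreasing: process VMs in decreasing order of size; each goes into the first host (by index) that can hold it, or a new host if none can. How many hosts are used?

7

Sorted descending: 30, 29, 29, 26, 24, 22, 19, 12, 9, 7, 3.
Put 30 vCPU in host 1; 2 vCPU remain.
Put 29 vCPU in host 2; 3 vCPU remain.
Put 29 vCPU in host 3; 3 vCPU remain.
Put 26 vCPU in host 4; 6 vCPU remain.
Put 24 vCPU in host 5; 8 vCPU remain.
Put 22 vCPU in host 6; 10 vCPU remain.
Put 19 vCPU in host 7; 13 vCPU remain.
Put 12 vCPU in host 7; 1 vCPU remain.
Put 9 vCPU in host 6; 1 vCPU remain.
Put 7 vCPU in host 5; 1 vCPU remain.
Put 3 vCPU in host 2; 0 vCPU remain.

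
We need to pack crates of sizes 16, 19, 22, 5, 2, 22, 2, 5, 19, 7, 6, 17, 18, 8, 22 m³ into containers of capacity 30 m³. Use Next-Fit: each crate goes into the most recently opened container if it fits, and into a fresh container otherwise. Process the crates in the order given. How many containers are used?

Put 16 m³ in container 1; 14 m³ remain.
Put 19 m³ in container 2; 11 m³ remain.
Put 22 m³ in container 3; 8 m³ remain.
Put 5 m³ in container 3; 3 m³ remain.
Put 2 m³ in container 3; 1 m³ remain.
Put 22 m³ in container 4; 8 m³ remain.
Put 2 m³ in container 4; 6 m³ remain.
Put 5 m³ in container 4; 1 m³ remain.
Put 19 m³ in container 5; 11 m³ remain.
Put 7 m³ in container 5; 4 m³ remain.
Put 6 m³ in container 6; 24 m³ remain.
Put 17 m³ in container 6; 7 m³ remain.
Put 18 m³ in container 7; 12 m³ remain.
Put 8 m³ in container 7; 4 m³ remain.
Put 22 m³ in container 8; 8 m³ remain.

8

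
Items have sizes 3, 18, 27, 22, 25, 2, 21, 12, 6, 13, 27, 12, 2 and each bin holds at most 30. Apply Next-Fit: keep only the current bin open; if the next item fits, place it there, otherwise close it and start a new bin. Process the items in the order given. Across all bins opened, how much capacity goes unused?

bin 1: place 3, 27 left
bin 1: place 18, 9 left
bin 2: place 27, 3 left
bin 3: place 22, 8 left
bin 4: place 25, 5 left
bin 4: place 2, 3 left
bin 5: place 21, 9 left
bin 6: place 12, 18 left
bin 6: place 6, 12 left
bin 7: place 13, 17 left
bin 8: place 27, 3 left
bin 9: place 12, 18 left
bin 9: place 2, 16 left
9 bins × 30 = 270; used 190; unused 80.

80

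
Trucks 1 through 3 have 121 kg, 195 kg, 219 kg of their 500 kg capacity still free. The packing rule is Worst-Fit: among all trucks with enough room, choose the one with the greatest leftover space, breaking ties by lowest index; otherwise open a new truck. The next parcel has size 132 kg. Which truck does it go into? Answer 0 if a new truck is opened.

Trucks with room: truck 2 (195 kg), truck 3 (219 kg).
Most room is truck 3 with 219 kg free.

3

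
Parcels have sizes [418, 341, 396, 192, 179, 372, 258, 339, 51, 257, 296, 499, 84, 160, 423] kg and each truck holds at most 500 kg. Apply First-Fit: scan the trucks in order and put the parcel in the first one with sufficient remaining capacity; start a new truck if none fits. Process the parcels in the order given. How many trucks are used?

Put 418 kg in truck 1; 82 kg remain.
Put 341 kg in truck 2; 159 kg remain.
Put 396 kg in truck 3; 104 kg remain.
Put 192 kg in truck 4; 308 kg remain.
Put 179 kg in truck 4; 129 kg remain.
Put 372 kg in truck 5; 128 kg remain.
Put 258 kg in truck 6; 242 kg remain.
Put 339 kg in truck 7; 161 kg remain.
Put 51 kg in truck 1; 31 kg remain.
Put 257 kg in truck 8; 243 kg remain.
Put 296 kg in truck 9; 204 kg remain.
Put 499 kg in truck 10; 1 kg remain.
Put 84 kg in truck 2; 75 kg remain.
Put 160 kg in truck 6; 82 kg remain.
Put 423 kg in truck 11; 77 kg remain.

11 trucks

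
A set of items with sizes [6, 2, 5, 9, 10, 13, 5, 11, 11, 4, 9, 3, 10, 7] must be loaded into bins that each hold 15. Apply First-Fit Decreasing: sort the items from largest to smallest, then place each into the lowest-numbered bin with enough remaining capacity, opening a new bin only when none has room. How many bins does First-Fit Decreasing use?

Sorted descending: 13, 11, 11, 10, 10, 9, 9, 7, 6, 5, 5, 4, 3, 2.
13 → bin 1 (remaining 2)
11 → bin 2 (remaining 4)
11 → bin 3 (remaining 4)
10 → bin 4 (remaining 5)
10 → bin 5 (remaining 5)
9 → bin 6 (remaining 6)
9 → bin 7 (remaining 6)
7 → bin 8 (remaining 8)
6 → bin 6 (remaining 0)
5 → bin 4 (remaining 0)
5 → bin 5 (remaining 0)
4 → bin 2 (remaining 0)
3 → bin 3 (remaining 1)
2 → bin 1 (remaining 0)

8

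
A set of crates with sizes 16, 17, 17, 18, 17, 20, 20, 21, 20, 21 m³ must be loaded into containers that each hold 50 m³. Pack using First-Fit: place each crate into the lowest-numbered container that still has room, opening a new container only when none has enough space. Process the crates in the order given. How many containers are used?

Put 16 m³ in container 1; 34 m³ remain.
Put 17 m³ in container 1; 17 m³ remain.
Put 17 m³ in container 1; 0 m³ remain.
Put 18 m³ in container 2; 32 m³ remain.
Put 17 m³ in container 2; 15 m³ remain.
Put 20 m³ in container 3; 30 m³ remain.
Put 20 m³ in container 3; 10 m³ remain.
Put 21 m³ in container 4; 29 m³ remain.
Put 20 m³ in container 4; 9 m³ remain.
Put 21 m³ in container 5; 29 m³ remain.

5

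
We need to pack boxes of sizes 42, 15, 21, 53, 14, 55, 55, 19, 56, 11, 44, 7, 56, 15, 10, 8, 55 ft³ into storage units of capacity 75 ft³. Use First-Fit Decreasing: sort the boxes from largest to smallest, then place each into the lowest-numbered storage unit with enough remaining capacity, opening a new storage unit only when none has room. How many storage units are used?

Sorted descending: 56, 56, 55, 55, 55, 53, 44, 42, 21, 19, 15, 15, 14, 11, 10, 8, 7.
Put 56 ft³ in storage unit 1; 19 ft³ remain.
Put 56 ft³ in storage unit 2; 19 ft³ remain.
Put 55 ft³ in storage unit 3; 20 ft³ remain.
Put 55 ft³ in storage unit 4; 20 ft³ remain.
Put 55 ft³ in storage unit 5; 20 ft³ remain.
Put 53 ft³ in storage unit 6; 22 ft³ remain.
Put 44 ft³ in storage unit 7; 31 ft³ remain.
Put 42 ft³ in storage unit 8; 33 ft³ remain.
Put 21 ft³ in storage unit 6; 1 ft³ remain.
Put 19 ft³ in storage unit 1; 0 ft³ remain.
Put 15 ft³ in storage unit 2; 4 ft³ remain.
Put 15 ft³ in storage unit 3; 5 ft³ remain.
Put 14 ft³ in storage unit 4; 6 ft³ remain.
Put 11 ft³ in storage unit 5; 9 ft³ remain.
Put 10 ft³ in storage unit 7; 21 ft³ remain.
Put 8 ft³ in storage unit 5; 1 ft³ remain.
Put 7 ft³ in storage unit 7; 14 ft³ remain.
Final storage units: [56,19] [56,15] [55,15] [55,14] [55,11,8] [53,21] [44,10,7] [42].

8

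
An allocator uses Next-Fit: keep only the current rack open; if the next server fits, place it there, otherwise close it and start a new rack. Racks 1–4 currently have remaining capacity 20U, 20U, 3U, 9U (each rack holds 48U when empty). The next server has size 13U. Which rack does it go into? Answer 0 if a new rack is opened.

0

Next-Fit only looks at rack 4, which has 9U free.
13U does not fit, so a new rack is opened.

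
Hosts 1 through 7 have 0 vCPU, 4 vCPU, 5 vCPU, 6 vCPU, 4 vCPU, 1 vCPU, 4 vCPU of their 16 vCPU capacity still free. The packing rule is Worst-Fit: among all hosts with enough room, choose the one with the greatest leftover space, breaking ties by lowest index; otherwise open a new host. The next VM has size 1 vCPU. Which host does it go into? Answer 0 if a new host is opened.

Hosts with room: host 2 (4 vCPU), host 3 (5 vCPU), host 4 (6 vCPU), host 5 (4 vCPU), host 6 (1 vCPU), host 7 (4 vCPU).
Most room is host 4 with 6 vCPU free.

4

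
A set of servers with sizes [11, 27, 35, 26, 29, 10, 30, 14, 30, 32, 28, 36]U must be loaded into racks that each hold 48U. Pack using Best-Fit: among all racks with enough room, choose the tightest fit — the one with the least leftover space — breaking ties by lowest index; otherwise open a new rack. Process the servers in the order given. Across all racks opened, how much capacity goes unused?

11U → rack 1 (remaining 37U)
27U → rack 1 (remaining 10U)
35U → rack 2 (remaining 13U)
26U → rack 3 (remaining 22U)
29U → rack 4 (remaining 19U)
10U → rack 1 (remaining 0U)
30U → rack 5 (remaining 18U)
14U → rack 5 (remaining 4U)
30U → rack 6 (remaining 18U)
32U → rack 7 (remaining 16U)
28U → rack 8 (remaining 20U)
36U → rack 9 (remaining 12U)
9 racks × 48U = 432U; used 308U; unused 124U.

124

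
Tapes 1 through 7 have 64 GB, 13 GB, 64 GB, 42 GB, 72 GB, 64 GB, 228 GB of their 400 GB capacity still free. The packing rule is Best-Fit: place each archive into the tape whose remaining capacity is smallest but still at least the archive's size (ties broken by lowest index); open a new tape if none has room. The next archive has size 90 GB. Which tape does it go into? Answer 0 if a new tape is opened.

7

Tapes with room: tape 7 (228 GB).
Tightest fit is tape 7 with 228 GB free.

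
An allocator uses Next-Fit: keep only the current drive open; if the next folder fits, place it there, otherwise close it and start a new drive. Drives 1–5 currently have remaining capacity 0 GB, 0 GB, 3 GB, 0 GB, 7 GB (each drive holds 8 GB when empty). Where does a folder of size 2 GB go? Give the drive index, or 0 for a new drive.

5

Next-Fit only looks at drive 5, which has 7 GB free.
2 GB fits there.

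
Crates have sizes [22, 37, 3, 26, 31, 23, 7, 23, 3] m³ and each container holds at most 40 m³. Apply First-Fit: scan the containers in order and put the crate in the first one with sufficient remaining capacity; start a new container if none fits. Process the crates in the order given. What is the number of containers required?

22 m³ → container 1 (remaining 18 m³)
37 m³ → container 2 (remaining 3 m³)
3 m³ → container 1 (remaining 15 m³)
26 m³ → container 3 (remaining 14 m³)
31 m³ → container 4 (remaining 9 m³)
23 m³ → container 5 (remaining 17 m³)
7 m³ → container 1 (remaining 8 m³)
23 m³ → container 6 (remaining 17 m³)
3 m³ → container 1 (remaining 5 m³)
Final containers: [22,3,7,3] [37] [26] [31] [23] [23].

6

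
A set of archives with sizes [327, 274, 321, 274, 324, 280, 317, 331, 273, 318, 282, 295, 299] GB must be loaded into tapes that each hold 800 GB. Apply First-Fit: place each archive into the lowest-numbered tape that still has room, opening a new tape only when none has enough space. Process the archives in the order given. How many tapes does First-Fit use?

Put 327 GB in tape 1; 473 GB remain.
Put 274 GB in tape 1; 199 GB remain.
Put 321 GB in tape 2; 479 GB remain.
Put 274 GB in tape 2; 205 GB remain.
Put 324 GB in tape 3; 476 GB remain.
Put 280 GB in tape 3; 196 GB remain.
Put 317 GB in tape 4; 483 GB remain.
Put 331 GB in tape 4; 152 GB remain.
Put 273 GB in tape 5; 527 GB remain.
Put 318 GB in tape 5; 209 GB remain.
Put 282 GB in tape 6; 518 GB remain.
Put 295 GB in tape 6; 223 GB remain.
Put 299 GB in tape 7; 501 GB remain.

7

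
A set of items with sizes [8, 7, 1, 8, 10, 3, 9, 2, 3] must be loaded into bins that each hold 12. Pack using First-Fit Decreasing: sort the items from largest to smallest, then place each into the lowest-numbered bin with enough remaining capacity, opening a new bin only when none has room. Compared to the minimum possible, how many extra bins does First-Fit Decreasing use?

0

First-Fit Decreasing: [10,2] [9,3] [8,3,1] [8] [7] → 5 bins.
Total size 51; any packing needs at least ⌈51/12⌉ = 5 bins.
So 5 is already optimal.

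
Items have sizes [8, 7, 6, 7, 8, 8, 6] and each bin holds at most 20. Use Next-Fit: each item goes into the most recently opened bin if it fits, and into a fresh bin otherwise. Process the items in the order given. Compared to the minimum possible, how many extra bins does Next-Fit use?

Next-Fit: [8,7] [6,7] [8,8] [6] → 4 bins.
Total size 50; any packing needs at least ⌈50/20⌉ = 3 bins.
An optimal packing achieves that bound: [8,8] [8,7] [7,6,6] → 3 bins.
Excess: 4 − 3 = 1.

1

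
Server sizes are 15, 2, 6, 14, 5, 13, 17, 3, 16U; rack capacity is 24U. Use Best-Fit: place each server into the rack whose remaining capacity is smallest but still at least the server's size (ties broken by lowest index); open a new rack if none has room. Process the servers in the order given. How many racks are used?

rack 1: place 15U, 9U left
rack 1: place 2U, 7U left
rack 1: place 6U, 1U left
rack 2: place 14U, 10U left
rack 2: place 5U, 5U left
rack 3: place 13U, 11U left
rack 4: place 17U, 7U left
rack 2: place 3U, 2U left
rack 5: place 16U, 8U left

5 racks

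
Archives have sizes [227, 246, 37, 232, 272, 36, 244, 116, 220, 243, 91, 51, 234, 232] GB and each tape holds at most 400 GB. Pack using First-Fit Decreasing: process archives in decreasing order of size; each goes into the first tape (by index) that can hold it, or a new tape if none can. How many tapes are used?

Sorted descending: 272, 246, 244, 243, 234, 232, 232, 227, 220, 116, 91, 51, 37, 36.
Put 272 GB in tape 1; 128 GB remain.
Put 246 GB in tape 2; 154 GB remain.
Put 244 GB in tape 3; 156 GB remain.
Put 243 GB in tape 4; 157 GB remain.
Put 234 GB in tape 5; 166 GB remain.
Put 232 GB in tape 6; 168 GB remain.
Put 232 GB in tape 7; 168 GB remain.
Put 227 GB in tape 8; 173 GB remain.
Put 220 GB in tape 9; 180 GB remain.
Put 116 GB in tape 1; 12 GB remain.
Put 91 GB in tape 2; 63 GB remain.
Put 51 GB in tape 2; 12 GB remain.
Put 37 GB in tape 3; 119 GB remain.
Put 36 GB in tape 3; 83 GB remain.
Final tapes: [272,116] [246,91,51] [244,37,36] [243] [234] [232] [232] [227] [220].

9 tapes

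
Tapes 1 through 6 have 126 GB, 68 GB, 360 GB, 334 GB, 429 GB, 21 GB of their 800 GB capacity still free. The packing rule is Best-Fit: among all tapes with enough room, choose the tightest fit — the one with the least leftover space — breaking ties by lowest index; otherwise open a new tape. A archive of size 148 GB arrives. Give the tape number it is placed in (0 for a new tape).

4

Tapes with room: tape 3 (360 GB), tape 4 (334 GB), tape 5 (429 GB).
Tightest fit is tape 4 with 334 GB free.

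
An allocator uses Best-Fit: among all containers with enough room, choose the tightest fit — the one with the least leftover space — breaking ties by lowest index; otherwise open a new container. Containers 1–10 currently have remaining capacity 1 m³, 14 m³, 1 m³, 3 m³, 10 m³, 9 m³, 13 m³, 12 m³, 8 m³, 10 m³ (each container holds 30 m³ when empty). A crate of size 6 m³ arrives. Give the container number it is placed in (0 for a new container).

Containers with room: container 2 (14 m³), container 5 (10 m³), container 6 (9 m³), container 7 (13 m³), container 8 (12 m³), container 9 (8 m³), container 10 (10 m³).
Tightest fit is container 9 with 8 m³ free.

9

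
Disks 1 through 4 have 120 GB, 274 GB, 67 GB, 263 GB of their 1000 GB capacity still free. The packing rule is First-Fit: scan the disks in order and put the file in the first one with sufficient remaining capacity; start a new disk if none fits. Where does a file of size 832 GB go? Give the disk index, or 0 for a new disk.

No disk has ≥ 832 GB free, so a new disk is opened.

0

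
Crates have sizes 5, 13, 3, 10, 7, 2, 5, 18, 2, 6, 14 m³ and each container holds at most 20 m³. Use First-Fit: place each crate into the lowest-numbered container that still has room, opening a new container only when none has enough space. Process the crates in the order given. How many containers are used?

5

Put 5 m³ in container 1; 15 m³ remain.
Put 13 m³ in container 1; 2 m³ remain.
Put 3 m³ in container 2; 17 m³ remain.
Put 10 m³ in container 2; 7 m³ remain.
Put 7 m³ in container 2; 0 m³ remain.
Put 2 m³ in container 1; 0 m³ remain.
Put 5 m³ in container 3; 15 m³ remain.
Put 18 m³ in container 4; 2 m³ remain.
Put 2 m³ in container 3; 13 m³ remain.
Put 6 m³ in container 3; 7 m³ remain.
Put 14 m³ in container 5; 6 m³ remain.
Final containers: [5,13,2] [3,10,7] [5,2,6] [18] [14].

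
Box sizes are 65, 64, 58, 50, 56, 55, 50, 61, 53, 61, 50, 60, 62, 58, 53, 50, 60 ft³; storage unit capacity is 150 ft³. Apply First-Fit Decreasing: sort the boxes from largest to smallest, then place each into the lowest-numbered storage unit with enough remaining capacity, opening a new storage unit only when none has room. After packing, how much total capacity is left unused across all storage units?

Sorted descending: 65, 64, 62, 61, 61, 60, 60, 58, 58, 56, 55, 53, 53, 50, 50, 50, 50.
Put 65 ft³ in storage unit 1; 85 ft³ remain.
Put 64 ft³ in storage unit 1; 21 ft³ remain.
Put 62 ft³ in storage unit 2; 88 ft³ remain.
Put 61 ft³ in storage unit 2; 27 ft³ remain.
Put 61 ft³ in storage unit 3; 89 ft³ remain.
Put 60 ft³ in storage unit 3; 29 ft³ remain.
Put 60 ft³ in storage unit 4; 90 ft³ remain.
Put 58 ft³ in storage unit 4; 32 ft³ remain.
Put 58 ft³ in storage unit 5; 92 ft³ remain.
Put 56 ft³ in storage unit 5; 36 ft³ remain.
Put 55 ft³ in storage unit 6; 95 ft³ remain.
Put 53 ft³ in storage unit 6; 42 ft³ remain.
Put 53 ft³ in storage unit 7; 97 ft³ remain.
Put 50 ft³ in storage unit 7; 47 ft³ remain.
Put 50 ft³ in storage unit 8; 100 ft³ remain.
Put 50 ft³ in storage unit 8; 50 ft³ remain.
Put 50 ft³ in storage unit 8; 0 ft³ remain.
8 storage units × 150 ft³ = 1200 ft³; used 966 ft³; unused 234 ft³.

234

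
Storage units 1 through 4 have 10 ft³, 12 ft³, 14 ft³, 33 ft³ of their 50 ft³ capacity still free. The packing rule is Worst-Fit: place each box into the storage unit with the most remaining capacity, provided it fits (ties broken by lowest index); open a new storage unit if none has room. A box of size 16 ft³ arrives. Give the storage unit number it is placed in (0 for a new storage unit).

Storage units with room: storage unit 4 (33 ft³).
Most room is storage unit 4 with 33 ft³ free.

4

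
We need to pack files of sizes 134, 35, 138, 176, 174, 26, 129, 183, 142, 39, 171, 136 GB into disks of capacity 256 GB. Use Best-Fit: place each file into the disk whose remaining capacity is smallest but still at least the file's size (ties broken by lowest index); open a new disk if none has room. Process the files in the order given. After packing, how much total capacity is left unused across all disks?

Put 134 GB in disk 1; 122 GB remain.
Put 35 GB in disk 1; 87 GB remain.
Put 138 GB in disk 2; 118 GB remain.
Put 176 GB in disk 3; 80 GB remain.
Put 174 GB in disk 4; 82 GB remain.
Put 26 GB in disk 3; 54 GB remain.
Put 129 GB in disk 5; 127 GB remain.
Put 183 GB in disk 6; 73 GB remain.
Put 142 GB in disk 7; 114 GB remain.
Put 39 GB in disk 3; 15 GB remain.
Put 171 GB in disk 8; 85 GB remain.
Put 136 GB in disk 9; 120 GB remain.
9 disks × 256 GB = 2304 GB; used 1483 GB; unused 821 GB.

821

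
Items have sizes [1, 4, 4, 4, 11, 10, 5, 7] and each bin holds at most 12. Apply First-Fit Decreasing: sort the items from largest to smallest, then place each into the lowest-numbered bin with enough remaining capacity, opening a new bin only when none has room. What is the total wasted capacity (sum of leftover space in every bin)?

Sorted descending: 11, 10, 7, 5, 4, 4, 4, 1.
bin 1: place 11, 1 left
bin 2: place 10, 2 left
bin 3: place 7, 5 left
bin 3: place 5, 0 left
bin 4: place 4, 8 left
bin 4: place 4, 4 left
bin 4: place 4, 0 left
bin 1: place 1, 0 left
4 bins × 12 = 48; used 46; unused 2.

2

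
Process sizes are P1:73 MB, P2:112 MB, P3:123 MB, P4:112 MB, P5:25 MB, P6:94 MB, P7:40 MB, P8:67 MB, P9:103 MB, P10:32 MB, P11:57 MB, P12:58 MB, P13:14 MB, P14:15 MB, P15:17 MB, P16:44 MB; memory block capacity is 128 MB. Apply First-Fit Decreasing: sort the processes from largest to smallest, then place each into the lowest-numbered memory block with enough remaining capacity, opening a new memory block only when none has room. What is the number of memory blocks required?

Sorted descending: 123, 112, 112, 103, 94, 73, 67, 58, 57, 44, 40, 32, 25, 17, 15, 14.
memory block 1: place 123 MB, 5 MB left
memory block 2: place 112 MB, 16 MB left
memory block 3: place 112 MB, 16 MB left
memory block 4: place 103 MB, 25 MB left
memory block 5: place 94 MB, 34 MB left
memory block 6: place 73 MB, 55 MB left
memory block 7: place 67 MB, 61 MB left
memory block 7: place 58 MB, 3 MB left
memory block 8: place 57 MB, 71 MB left
memory block 6: place 44 MB, 11 MB left
memory block 8: place 40 MB, 31 MB left
memory block 5: place 32 MB, 2 MB left
memory block 4: place 25 MB, 0 MB left
memory block 8: place 17 MB, 14 MB left
memory block 2: place 15 MB, 1 MB left
memory block 3: place 14 MB, 2 MB left
Final memory blocks: [123] [112,15] [112,14] [103,25] [94,32] [73,44] [67,58] [57,40,17].

8 memory blocks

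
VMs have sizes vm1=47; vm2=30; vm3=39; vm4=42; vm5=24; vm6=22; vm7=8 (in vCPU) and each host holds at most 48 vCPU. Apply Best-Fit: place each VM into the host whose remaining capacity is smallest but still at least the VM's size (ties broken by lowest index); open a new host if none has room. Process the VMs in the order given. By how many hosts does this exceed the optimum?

0

Best-Fit: [47] [30] [39,8] [42] [24,22] → 5 hosts.
Total size 212 vCPU; any packing needs at least ⌈212/48⌉ = 5 hosts.
So 5 is already optimal.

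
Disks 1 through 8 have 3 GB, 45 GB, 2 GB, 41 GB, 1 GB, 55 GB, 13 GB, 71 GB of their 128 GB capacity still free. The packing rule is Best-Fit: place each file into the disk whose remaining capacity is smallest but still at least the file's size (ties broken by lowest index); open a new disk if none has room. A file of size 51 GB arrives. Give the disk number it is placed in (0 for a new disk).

Disks with room: disk 6 (55 GB), disk 8 (71 GB).
Tightest fit is disk 6 with 55 GB free.

6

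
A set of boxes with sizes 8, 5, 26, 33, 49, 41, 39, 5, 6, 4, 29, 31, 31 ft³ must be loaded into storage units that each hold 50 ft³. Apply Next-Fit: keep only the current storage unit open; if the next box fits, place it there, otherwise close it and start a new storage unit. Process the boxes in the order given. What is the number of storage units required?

Put 8 ft³ in storage unit 1; 42 ft³ remain.
Put 5 ft³ in storage unit 1; 37 ft³ remain.
Put 26 ft³ in storage unit 1; 11 ft³ remain.
Put 33 ft³ in storage unit 2; 17 ft³ remain.
Put 49 ft³ in storage unit 3; 1 ft³ remain.
Put 41 ft³ in storage unit 4; 9 ft³ remain.
Put 39 ft³ in storage unit 5; 11 ft³ remain.
Put 5 ft³ in storage unit 5; 6 ft³ remain.
Put 6 ft³ in storage unit 5; 0 ft³ remain.
Put 4 ft³ in storage unit 6; 46 ft³ remain.
Put 29 ft³ in storage unit 6; 17 ft³ remain.
Put 31 ft³ in storage unit 7; 19 ft³ remain.
Put 31 ft³ in storage unit 8; 19 ft³ remain.
Final storage units: [8,5,26] [33] [49] [41] [39,5,6] [4,29] [31] [31].

8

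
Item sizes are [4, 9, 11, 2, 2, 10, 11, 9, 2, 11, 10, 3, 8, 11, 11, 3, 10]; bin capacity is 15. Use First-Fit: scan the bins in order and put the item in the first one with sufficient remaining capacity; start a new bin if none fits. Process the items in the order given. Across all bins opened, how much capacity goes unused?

38

bin 1: place 4, 11 left
bin 1: place 9, 2 left
bin 2: place 11, 4 left
bin 1: place 2, 0 left
bin 2: place 2, 2 left
bin 3: place 10, 5 left
bin 4: place 11, 4 left
bin 5: place 9, 6 left
bin 2: place 2, 0 left
bin 6: place 11, 4 left
bin 7: place 10, 5 left
bin 3: place 3, 2 left
bin 8: place 8, 7 left
bin 9: place 11, 4 left
bin 10: place 11, 4 left
bin 4: place 3, 1 left
bin 11: place 10, 5 left
11 bins × 15 = 165; used 127; unused 38.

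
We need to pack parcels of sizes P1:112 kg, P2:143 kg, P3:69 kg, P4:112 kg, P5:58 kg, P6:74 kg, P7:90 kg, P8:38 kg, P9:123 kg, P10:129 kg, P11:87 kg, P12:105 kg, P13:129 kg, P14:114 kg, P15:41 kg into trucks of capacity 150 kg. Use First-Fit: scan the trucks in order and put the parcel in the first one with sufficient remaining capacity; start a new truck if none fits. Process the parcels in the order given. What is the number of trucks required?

P1 (112 kg) → truck 1 (remaining 38 kg)
P2 (143 kg) → truck 2 (remaining 7 kg)
P3 (69 kg) → truck 3 (remaining 81 kg)
P4 (112 kg) → truck 4 (remaining 38 kg)
P5 (58 kg) → truck 3 (remaining 23 kg)
P6 (74 kg) → truck 5 (remaining 76 kg)
P7 (90 kg) → truck 6 (remaining 60 kg)
P8 (38 kg) → truck 1 (remaining 0 kg)
P9 (123 kg) → truck 7 (remaining 27 kg)
P10 (129 kg) → truck 8 (remaining 21 kg)
P11 (87 kg) → truck 9 (remaining 63 kg)
P12 (105 kg) → truck 10 (remaining 45 kg)
P13 (129 kg) → truck 11 (remaining 21 kg)
P14 (114 kg) → truck 12 (remaining 36 kg)
P15 (41 kg) → truck 5 (remaining 35 kg)
Final trucks: [112,38] [143] [69,58] [112] [74,41] [90] [123] [129] [87] [105] [129] [114].

12 trucks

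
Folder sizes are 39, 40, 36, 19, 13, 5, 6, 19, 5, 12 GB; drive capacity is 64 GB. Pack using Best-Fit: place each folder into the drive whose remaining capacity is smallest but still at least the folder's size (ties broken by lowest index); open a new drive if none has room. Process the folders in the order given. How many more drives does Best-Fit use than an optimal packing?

Best-Fit: [39,13,6,5] [40,19,5] [36,19] [12] → 4 drives.
Total size 194 GB; any packing needs at least ⌈194/64⌉ = 4 drives.
So 4 is already optimal.

0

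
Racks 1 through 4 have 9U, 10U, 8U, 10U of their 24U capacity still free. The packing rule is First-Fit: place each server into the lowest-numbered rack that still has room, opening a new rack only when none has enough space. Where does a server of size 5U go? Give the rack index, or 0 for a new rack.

1

Racks with room: rack 1 (9U), rack 2 (10U), rack 3 (8U), rack 4 (10U).
The first with room is rack 1.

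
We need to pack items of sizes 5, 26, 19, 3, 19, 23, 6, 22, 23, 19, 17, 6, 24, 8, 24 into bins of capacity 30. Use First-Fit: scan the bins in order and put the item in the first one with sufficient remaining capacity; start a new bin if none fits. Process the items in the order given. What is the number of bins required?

10 bins

Put 5 in bin 1; 25 remain.
Put 26 in bin 2; 4 remain.
Put 19 in bin 1; 6 remain.
Put 3 in bin 1; 3 remain.
Put 19 in bin 3; 11 remain.
Put 23 in bin 4; 7 remain.
Put 6 in bin 3; 5 remain.
Put 22 in bin 5; 8 remain.
Put 23 in bin 6; 7 remain.
Put 19 in bin 7; 11 remain.
Put 17 in bin 8; 13 remain.
Put 6 in bin 4; 1 remain.
Put 24 in bin 9; 6 remain.
Put 8 in bin 5; 0 remain.
Put 24 in bin 10; 6 remain.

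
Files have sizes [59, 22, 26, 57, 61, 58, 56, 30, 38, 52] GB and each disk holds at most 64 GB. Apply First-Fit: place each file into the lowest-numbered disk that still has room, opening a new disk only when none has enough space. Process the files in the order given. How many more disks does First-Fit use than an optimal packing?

1

First-Fit: [59] [22,26] [57] [61] [58] [56] [30] [38] [52] → 9 disks.
Total size 459 GB; any packing needs at least ⌈459/64⌉ = 8 disks.
An optimal packing achieves that bound: [61] [59] [58] [57] [56] [52] [38,26] [30,22] → 8 disks.
Excess: 9 − 8 = 1.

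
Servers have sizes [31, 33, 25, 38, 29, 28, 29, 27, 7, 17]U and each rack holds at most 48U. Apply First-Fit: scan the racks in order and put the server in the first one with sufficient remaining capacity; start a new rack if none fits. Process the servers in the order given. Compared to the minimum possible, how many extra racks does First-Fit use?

0

First-Fit: [31,7] [33] [25,17] [38] [29] [28] [29] [27] → 8 racks.
8 servers exceed 24U (half the capacity), and no two of those can share a rack, so at least 8 racks are needed.
So 8 is already optimal.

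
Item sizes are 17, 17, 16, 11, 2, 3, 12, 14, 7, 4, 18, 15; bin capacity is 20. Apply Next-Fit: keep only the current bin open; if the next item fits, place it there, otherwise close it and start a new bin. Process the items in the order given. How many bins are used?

9

bin 1: place 17, 3 left
bin 2: place 17, 3 left
bin 3: place 16, 4 left
bin 4: place 11, 9 left
bin 4: place 2, 7 left
bin 4: place 3, 4 left
bin 5: place 12, 8 left
bin 6: place 14, 6 left
bin 7: place 7, 13 left
bin 7: place 4, 9 left
bin 8: place 18, 2 left
bin 9: place 15, 5 left
Final bins: [17] [17] [16] [11,2,3] [12] [14] [7,4] [18] [15].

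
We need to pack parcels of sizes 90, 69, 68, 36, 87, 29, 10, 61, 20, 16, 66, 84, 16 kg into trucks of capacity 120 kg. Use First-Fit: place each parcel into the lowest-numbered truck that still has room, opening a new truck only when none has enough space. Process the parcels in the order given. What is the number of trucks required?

truck 1: place 90 kg, 30 kg left
truck 2: place 69 kg, 51 kg left
truck 3: place 68 kg, 52 kg left
truck 2: place 36 kg, 15 kg left
truck 4: place 87 kg, 33 kg left
truck 1: place 29 kg, 1 kg left
truck 2: place 10 kg, 5 kg left
truck 5: place 61 kg, 59 kg left
truck 3: place 20 kg, 32 kg left
truck 3: place 16 kg, 16 kg left
truck 6: place 66 kg, 54 kg left
truck 7: place 84 kg, 36 kg left
truck 3: place 16 kg, 0 kg left

7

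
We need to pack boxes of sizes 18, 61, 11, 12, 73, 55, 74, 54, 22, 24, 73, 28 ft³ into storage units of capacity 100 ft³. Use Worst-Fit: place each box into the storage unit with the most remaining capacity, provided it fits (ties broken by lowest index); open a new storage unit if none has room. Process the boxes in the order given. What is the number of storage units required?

Put 18 ft³ in storage unit 1; 82 ft³ remain.
Put 61 ft³ in storage unit 1; 21 ft³ remain.
Put 11 ft³ in storage unit 1; 10 ft³ remain.
Put 12 ft³ in storage unit 2; 88 ft³ remain.
Put 73 ft³ in storage unit 2; 15 ft³ remain.
Put 55 ft³ in storage unit 3; 45 ft³ remain.
Put 74 ft³ in storage unit 4; 26 ft³ remain.
Put 54 ft³ in storage unit 5; 46 ft³ remain.
Put 22 ft³ in storage unit 5; 24 ft³ remain.
Put 24 ft³ in storage unit 3; 21 ft³ remain.
Put 73 ft³ in storage unit 6; 27 ft³ remain.
Put 28 ft³ in storage unit 7; 72 ft³ remain.

7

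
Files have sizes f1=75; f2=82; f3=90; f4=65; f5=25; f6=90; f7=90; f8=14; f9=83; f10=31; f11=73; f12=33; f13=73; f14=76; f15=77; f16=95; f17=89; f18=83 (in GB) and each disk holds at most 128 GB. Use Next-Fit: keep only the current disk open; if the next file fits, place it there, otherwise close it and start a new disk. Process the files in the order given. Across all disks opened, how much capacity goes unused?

Put f1 (75 GB) in disk 1; 53 GB remain.
Put f2 (82 GB) in disk 2; 46 GB remain.
Put f3 (90 GB) in disk 3; 38 GB remain.
Put f4 (65 GB) in disk 4; 63 GB remain.
Put f5 (25 GB) in disk 4; 38 GB remain.
Put f6 (90 GB) in disk 5; 38 GB remain.
Put f7 (90 GB) in disk 6; 38 GB remain.
Put f8 (14 GB) in disk 6; 24 GB remain.
Put f9 (83 GB) in disk 7; 45 GB remain.
Put f10 (31 GB) in disk 7; 14 GB remain.
Put f11 (73 GB) in disk 8; 55 GB remain.
Put f12 (33 GB) in disk 8; 22 GB remain.
Put f13 (73 GB) in disk 9; 55 GB remain.
Put f14 (76 GB) in disk 10; 52 GB remain.
Put f15 (77 GB) in disk 11; 51 GB remain.
Put f16 (95 GB) in disk 12; 33 GB remain.
Put f17 (89 GB) in disk 13; 39 GB remain.
Put f18 (83 GB) in disk 14; 45 GB remain.
14 disks × 128 GB = 1792 GB; used 1244 GB; unused 548 GB.

548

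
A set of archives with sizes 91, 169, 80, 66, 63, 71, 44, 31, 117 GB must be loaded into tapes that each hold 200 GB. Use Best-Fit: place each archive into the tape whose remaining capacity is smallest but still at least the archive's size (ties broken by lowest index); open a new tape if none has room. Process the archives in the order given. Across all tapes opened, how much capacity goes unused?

68

Put 91 GB in tape 1; 109 GB remain.
Put 169 GB in tape 2; 31 GB remain.
Put 80 GB in tape 1; 29 GB remain.
Put 66 GB in tape 3; 134 GB remain.
Put 63 GB in tape 3; 71 GB remain.
Put 71 GB in tape 3; 0 GB remain.
Put 44 GB in tape 4; 156 GB remain.
Put 31 GB in tape 2; 0 GB remain.
Put 117 GB in tape 4; 39 GB remain.
4 tapes × 200 GB = 800 GB; used 732 GB; unused 68 GB.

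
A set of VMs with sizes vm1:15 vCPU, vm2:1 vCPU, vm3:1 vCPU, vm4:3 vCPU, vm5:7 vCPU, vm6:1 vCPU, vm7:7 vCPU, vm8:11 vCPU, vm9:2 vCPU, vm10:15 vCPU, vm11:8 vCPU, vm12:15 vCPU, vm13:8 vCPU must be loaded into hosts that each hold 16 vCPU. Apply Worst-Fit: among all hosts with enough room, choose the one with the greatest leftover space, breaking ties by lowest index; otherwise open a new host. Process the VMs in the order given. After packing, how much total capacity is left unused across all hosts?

18

vm1 (15 vCPU) → host 1 (remaining 1 vCPU)
vm2 (1 vCPU) → host 1 (remaining 0 vCPU)
vm3 (1 vCPU) → host 2 (remaining 15 vCPU)
vm4 (3 vCPU) → host 2 (remaining 12 vCPU)
vm5 (7 vCPU) → host 2 (remaining 5 vCPU)
vm6 (1 vCPU) → host 2 (remaining 4 vCPU)
vm7 (7 vCPU) → host 3 (remaining 9 vCPU)
vm8 (11 vCPU) → host 4 (remaining 5 vCPU)
vm9 (2 vCPU) → host 3 (remaining 7 vCPU)
vm10 (15 vCPU) → host 5 (remaining 1 vCPU)
vm11 (8 vCPU) → host 6 (remaining 8 vCPU)
vm12 (15 vCPU) → host 7 (remaining 1 vCPU)
vm13 (8 vCPU) → host 6 (remaining 0 vCPU)
7 hosts × 16 vCPU = 112 vCPU; used 94 vCPU; unused 18 vCPU.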